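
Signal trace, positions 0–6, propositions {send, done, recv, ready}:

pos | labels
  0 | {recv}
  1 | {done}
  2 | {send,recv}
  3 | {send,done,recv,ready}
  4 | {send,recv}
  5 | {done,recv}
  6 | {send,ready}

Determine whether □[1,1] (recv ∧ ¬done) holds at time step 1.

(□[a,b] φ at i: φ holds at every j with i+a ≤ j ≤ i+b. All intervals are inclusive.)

Holds

Check (recv ∧ ¬done) at every j in [2,2]:
  j=2: true
All positions satisfy it → formula holds.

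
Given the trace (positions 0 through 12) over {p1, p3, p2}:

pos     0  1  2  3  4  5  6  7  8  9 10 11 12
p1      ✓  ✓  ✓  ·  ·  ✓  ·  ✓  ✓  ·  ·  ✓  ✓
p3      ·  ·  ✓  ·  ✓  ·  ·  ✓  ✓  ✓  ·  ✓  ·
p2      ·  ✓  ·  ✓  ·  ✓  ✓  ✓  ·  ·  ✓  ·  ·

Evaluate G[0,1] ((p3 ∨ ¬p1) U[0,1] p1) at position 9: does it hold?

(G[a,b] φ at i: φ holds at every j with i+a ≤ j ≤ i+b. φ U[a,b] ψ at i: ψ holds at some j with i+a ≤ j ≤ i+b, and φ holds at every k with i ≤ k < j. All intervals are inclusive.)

False

Check ((p3 ∨ ¬p1) U[0,1] p1) at every j in [9,10]:
  j=9: fails
  j=10: holds
Fails at j=9 → formula fails.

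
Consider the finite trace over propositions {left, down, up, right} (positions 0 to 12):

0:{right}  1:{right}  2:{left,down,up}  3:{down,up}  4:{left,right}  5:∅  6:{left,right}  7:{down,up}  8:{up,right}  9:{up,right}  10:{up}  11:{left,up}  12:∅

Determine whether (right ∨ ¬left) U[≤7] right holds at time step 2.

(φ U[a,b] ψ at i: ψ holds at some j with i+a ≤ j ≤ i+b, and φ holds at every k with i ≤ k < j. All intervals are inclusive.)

Need some j in [2,9] with right, and (right ∨ ¬left) at every k in [2,j-1].
  j=2: right false.
  j=3: right false.
  j=4: right holds, but (right ∨ ¬left) fails at k=2 → not this j.
  j=5: right false.
  j=6: right holds, but (right ∨ ¬left) fails at k=2 → not this j.
  j=7: right false.
  j=8: right holds, but (right ∨ ¬left) fails at k=2 → not this j.
  j=9: right holds, but (right ∨ ¬left) fails at k=2 → not this j.
No j in the window works → until fails.

False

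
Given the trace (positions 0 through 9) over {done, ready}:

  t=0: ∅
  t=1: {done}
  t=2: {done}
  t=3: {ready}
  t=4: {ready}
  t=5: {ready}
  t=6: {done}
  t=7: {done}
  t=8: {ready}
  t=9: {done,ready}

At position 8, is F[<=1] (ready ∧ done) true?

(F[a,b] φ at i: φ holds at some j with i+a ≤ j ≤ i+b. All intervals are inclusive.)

Yes

Check (ready ∧ done) at each j in [8,9]:
  j=8: false
  j=9: true
Found at j=9 → formula holds.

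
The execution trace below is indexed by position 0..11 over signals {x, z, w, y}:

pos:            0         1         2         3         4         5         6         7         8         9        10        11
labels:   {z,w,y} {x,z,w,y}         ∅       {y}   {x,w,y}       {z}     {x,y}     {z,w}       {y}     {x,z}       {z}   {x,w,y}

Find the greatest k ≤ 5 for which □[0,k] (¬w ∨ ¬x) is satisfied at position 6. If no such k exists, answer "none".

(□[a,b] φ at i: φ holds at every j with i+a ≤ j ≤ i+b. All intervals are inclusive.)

4

(¬w ∨ ¬x) must hold from j=6 onward; find where it first fails.
  j=6: holds
  j=7: holds
  j=8: holds
  j=9: holds
  j=10: holds
  j=11: fails
Holds on [6,10], so largest k = 4.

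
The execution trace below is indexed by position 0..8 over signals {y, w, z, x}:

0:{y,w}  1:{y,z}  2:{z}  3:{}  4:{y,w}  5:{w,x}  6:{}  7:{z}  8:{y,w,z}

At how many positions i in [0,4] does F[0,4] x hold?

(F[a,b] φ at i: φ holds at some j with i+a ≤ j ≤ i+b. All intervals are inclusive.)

Evaluate at each i in [0,4]:
  i=0: ✗ (none in [0,4])
  i=1: ✓ (witness j=5)
  i=2: ✓ (witness j=5)
  i=3: ✓ (witness j=5)
  i=4: ✓ (witness j=5)
Positions where it holds: {1, 2, 3, 4} → 4.

4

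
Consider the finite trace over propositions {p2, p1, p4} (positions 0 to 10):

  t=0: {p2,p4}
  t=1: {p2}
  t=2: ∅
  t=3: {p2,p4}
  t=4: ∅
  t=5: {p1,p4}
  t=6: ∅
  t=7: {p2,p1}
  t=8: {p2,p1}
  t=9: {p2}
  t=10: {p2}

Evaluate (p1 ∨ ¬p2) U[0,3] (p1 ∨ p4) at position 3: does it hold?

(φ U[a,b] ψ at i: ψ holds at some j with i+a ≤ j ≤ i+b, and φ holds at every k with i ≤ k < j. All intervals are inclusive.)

Yes

Need some j in [3,6] with (p1 ∨ p4), and (p1 ∨ ¬p2) at every k in [3,j-1].
  j=3: (p1 ∨ p4) holds; no prefix to check → satisfied.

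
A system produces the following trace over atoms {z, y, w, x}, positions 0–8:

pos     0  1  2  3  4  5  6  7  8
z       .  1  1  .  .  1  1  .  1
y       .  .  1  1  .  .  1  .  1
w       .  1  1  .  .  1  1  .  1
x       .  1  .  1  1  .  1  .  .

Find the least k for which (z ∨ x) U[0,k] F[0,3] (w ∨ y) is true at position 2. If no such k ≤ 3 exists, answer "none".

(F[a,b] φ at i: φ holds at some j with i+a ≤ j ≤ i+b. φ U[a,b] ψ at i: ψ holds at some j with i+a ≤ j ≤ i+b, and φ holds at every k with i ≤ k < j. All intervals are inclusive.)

0

Need earliest j ≥ 2 with F[0,3] (w ∨ y), and (z ∨ x) at every k in [2,j-1].
  j=2: rhs holds (empty prefix). k = 0.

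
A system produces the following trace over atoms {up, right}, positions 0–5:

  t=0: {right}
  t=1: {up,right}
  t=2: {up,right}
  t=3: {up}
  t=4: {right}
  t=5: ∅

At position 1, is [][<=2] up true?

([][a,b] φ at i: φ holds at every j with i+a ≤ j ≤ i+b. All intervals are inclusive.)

Check up at every j in [1,3]:
  j=1: true
  j=2: true
  j=3: true
All positions satisfy it → formula holds.

True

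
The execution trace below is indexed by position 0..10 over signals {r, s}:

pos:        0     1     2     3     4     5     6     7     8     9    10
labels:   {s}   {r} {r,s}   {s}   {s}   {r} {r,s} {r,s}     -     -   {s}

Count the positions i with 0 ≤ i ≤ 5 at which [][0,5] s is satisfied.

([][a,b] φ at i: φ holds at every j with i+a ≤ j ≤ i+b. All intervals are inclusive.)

Evaluate at each i in [0,5]:
  i=0: ✗ (fails at j=1)
  i=1: ✗ (fails at j=1)
  i=2: ✗ (fails at j=5)
  i=3: ✗ (fails at j=5)
  i=4: ✗ (fails at j=5)
  i=5: ✗ (fails at j=5)
Positions where it holds: {} → 0.

0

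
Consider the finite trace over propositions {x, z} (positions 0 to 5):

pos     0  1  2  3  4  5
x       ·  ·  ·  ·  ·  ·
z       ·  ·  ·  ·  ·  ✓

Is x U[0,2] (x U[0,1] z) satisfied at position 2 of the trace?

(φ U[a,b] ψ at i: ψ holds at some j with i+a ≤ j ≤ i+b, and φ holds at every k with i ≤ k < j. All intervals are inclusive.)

Does not hold

Need some j in [2,4] with (x U[0,1] z), and x at every k in [2,j-1].
  j=2: (x U[0,1] z) — fails.
  j=3: (x U[0,1] z) — fails.
  j=4: (x U[0,1] z) — fails.
No j in the window works → until fails.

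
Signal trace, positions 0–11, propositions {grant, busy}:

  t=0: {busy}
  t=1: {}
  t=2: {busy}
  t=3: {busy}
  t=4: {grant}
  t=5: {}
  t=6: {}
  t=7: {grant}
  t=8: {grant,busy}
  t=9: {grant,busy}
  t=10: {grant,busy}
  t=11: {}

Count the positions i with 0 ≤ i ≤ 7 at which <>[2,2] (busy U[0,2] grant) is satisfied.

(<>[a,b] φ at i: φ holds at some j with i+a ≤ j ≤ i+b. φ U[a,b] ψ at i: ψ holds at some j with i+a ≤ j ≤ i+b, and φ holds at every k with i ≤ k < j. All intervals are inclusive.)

Evaluate at each i in [0,7]:
  i=0: ✓ (witness j=2)
  i=1: ✓ (witness j=3)
  i=2: ✓ (witness j=4)
  i=3: ✗ (none in [5,5])
  i=4: ✗ (none in [6,6])
  i=5: ✓ (witness j=7)
  i=6: ✓ (witness j=8)
  i=7: ✓ (witness j=9)
Positions where it holds: {0, 1, 2, 5, 6, 7} → 6.

6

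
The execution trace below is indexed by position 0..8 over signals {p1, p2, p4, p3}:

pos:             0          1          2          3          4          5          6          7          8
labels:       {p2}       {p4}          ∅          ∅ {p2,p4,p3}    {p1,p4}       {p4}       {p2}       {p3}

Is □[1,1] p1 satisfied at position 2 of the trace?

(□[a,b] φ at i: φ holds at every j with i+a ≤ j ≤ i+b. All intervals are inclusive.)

False

Check p1 at every j in [3,3]:
  j=3: false
Fails at j=3 → formula fails.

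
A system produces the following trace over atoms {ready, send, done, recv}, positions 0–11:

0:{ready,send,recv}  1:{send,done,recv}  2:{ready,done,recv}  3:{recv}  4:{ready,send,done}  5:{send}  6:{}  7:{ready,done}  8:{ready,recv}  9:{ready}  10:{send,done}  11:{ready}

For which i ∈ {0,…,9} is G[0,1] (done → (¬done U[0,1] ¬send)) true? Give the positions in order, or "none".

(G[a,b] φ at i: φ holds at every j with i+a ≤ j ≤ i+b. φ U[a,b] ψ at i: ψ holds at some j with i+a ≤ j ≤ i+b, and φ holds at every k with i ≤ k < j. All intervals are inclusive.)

Evaluate at each i in [0,9]:
  i=0: ✗ (fails at j=1)
  i=1: ✗ (fails at j=1)
  i=2: ✓ (all of [2,3])
  i=3: ✗ (fails at j=4)
  i=4: ✗ (fails at j=4)
  i=5: ✓ (all of [5,6])
  i=6: ✓ (all of [6,7])
  i=7: ✓ (all of [7,8])
  i=8: ✓ (all of [8,9])
  i=9: ✗ (fails at j=10)

2, 5, 6, 7, 8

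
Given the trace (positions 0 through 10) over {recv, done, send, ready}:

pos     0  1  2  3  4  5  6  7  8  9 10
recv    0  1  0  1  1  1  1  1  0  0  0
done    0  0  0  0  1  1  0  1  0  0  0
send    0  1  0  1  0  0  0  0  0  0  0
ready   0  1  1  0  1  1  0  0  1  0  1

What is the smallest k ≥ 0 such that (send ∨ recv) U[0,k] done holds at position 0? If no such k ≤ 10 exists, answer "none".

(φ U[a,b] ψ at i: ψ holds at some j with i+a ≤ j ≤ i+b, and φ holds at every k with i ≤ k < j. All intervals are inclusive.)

none

Need earliest j ≥ 0 with done, and (send ∨ recv) at every k in [0,j-1].
  j=0: rhs fails.
  j=1: rhs fails.
  j=2: rhs fails.
  j=3: rhs fails.
  j=4: rhs holds but lhs fails at k=0.
  j=5: rhs holds but lhs fails at k=0.
  j=6: rhs fails.
  j=7: rhs holds but lhs fails at k=0.
  j=8: rhs fails.
  j=9: rhs fails.
  j=10: rhs fails.
No witness within the range → none.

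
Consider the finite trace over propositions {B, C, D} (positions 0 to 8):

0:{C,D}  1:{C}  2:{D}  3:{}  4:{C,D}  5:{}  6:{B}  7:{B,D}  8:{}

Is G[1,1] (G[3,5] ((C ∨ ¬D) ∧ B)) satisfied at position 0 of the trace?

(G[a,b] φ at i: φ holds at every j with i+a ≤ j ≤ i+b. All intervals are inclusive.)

Check G[3,5] ((C ∨ ¬D) ∧ B) at every j in [1,1]:
  j=1: fails at 4
Fails at j=1 → formula fails.

False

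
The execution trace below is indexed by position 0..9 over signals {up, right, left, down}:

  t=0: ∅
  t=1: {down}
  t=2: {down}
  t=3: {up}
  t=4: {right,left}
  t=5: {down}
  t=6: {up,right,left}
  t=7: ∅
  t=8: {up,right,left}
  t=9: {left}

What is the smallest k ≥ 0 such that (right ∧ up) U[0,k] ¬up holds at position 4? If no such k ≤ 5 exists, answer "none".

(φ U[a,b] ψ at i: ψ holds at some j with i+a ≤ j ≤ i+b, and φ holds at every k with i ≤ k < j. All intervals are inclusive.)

Need earliest j ≥ 4 with ¬up, and (right ∧ up) at every k in [4,j-1].
  j=4: rhs holds (empty prefix). k = 0.

0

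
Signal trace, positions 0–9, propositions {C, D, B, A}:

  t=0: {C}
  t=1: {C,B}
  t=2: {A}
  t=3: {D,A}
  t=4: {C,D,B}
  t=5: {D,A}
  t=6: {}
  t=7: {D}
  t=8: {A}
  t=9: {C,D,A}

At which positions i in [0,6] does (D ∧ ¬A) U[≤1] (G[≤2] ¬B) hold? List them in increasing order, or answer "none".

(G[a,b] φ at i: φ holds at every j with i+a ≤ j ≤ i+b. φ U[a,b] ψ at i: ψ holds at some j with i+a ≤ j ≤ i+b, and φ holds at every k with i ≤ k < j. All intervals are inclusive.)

4, 5, 6

Evaluate at each i in [0,6]:
  i=0: ✗ (no rhs in [0,1])
  i=1: ✗ (no rhs in [1,2])
  i=2: ✗ (no rhs in [2,3])
  i=3: ✗ (no rhs in [3,4])
  i=4: ✓ (rhs at j=5; lhs holds on [4,4])
  i=5: ✓ (rhs at j=5)
  i=6: ✓ (rhs at j=6)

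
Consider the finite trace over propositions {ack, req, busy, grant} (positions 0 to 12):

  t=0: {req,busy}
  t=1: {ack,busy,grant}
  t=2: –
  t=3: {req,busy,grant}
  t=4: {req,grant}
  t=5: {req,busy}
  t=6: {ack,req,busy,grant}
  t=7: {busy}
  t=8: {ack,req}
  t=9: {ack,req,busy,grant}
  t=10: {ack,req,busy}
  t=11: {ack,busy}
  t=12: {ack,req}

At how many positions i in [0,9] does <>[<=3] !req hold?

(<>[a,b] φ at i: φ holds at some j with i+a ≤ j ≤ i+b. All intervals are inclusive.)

Evaluate at each i in [0,9]:
  i=0: ✓ (witness j=1)
  i=1: ✓ (witness j=1)
  i=2: ✓ (witness j=2)
  i=3: ✗ (none in [3,6])
  i=4: ✓ (witness j=7)
  i=5: ✓ (witness j=7)
  i=6: ✓ (witness j=7)
  i=7: ✓ (witness j=7)
  i=8: ✓ (witness j=11)
  i=9: ✓ (witness j=11)
Positions where it holds: {0, 1, 2, 4, 5, 6, 7, 8, 9} → 9.

9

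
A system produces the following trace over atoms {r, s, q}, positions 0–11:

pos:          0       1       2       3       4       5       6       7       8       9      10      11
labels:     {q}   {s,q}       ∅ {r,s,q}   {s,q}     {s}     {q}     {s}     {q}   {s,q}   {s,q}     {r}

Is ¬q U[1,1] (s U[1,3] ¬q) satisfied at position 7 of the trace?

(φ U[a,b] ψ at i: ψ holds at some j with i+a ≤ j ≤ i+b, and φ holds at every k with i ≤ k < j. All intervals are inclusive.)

Need some j in [8,8] with (s U[1,3] ¬q), and ¬q at every k in [7,j-1].
  j=8: (s U[1,3] ¬q) — fails.
No j in the window works → until fails.

No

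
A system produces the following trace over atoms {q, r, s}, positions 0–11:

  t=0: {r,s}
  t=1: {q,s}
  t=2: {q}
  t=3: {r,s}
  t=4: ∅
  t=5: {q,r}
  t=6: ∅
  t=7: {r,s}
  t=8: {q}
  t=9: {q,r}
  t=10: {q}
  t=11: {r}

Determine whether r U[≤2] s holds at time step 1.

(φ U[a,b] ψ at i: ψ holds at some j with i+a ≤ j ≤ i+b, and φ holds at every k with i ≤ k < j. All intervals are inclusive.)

Need some j in [1,3] with s, and r at every k in [1,j-1].
  j=1: s holds; no prefix to check → satisfied.

Yes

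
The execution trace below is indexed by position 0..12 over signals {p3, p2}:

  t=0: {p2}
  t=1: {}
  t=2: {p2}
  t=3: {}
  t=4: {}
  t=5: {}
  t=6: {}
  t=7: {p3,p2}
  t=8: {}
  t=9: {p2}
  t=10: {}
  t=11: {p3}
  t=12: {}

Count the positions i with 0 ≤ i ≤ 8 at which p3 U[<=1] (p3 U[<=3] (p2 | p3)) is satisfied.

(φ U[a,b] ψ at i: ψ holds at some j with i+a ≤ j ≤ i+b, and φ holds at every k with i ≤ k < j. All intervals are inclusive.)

3

Evaluate at each i in [0,8]:
  i=0: ✓ (rhs at j=0)
  i=1: ✗ (lhs fails at k=1 before rhs at j=2)
  i=2: ✓ (rhs at j=2)
  i=3: ✗ (no rhs in [3,4])
  i=4: ✗ (no rhs in [4,5])
  i=5: ✗ (no rhs in [5,6])
  i=6: ✗ (lhs fails at k=6 before rhs at j=7)
  i=7: ✓ (rhs at j=7)
  i=8: ✗ (lhs fails at k=8 before rhs at j=9)
Positions where it holds: {0, 2, 7} → 3.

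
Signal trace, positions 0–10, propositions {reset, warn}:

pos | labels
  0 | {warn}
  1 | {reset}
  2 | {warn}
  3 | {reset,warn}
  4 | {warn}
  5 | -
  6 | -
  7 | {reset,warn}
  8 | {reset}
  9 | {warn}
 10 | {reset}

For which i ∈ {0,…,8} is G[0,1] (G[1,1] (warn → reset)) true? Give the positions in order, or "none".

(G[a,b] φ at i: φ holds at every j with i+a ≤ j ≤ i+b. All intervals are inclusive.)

Evaluate at each i in [0,8]:
  i=0: ✗ (fails at j=1)
  i=1: ✗ (fails at j=1)
  i=2: ✗ (fails at j=3)
  i=3: ✗ (fails at j=3)
  i=4: ✓ (all of [4,5])
  i=5: ✓ (all of [5,6])
  i=6: ✓ (all of [6,7])
  i=7: ✗ (fails at j=8)
  i=8: ✗ (fails at j=8)

4, 5, 6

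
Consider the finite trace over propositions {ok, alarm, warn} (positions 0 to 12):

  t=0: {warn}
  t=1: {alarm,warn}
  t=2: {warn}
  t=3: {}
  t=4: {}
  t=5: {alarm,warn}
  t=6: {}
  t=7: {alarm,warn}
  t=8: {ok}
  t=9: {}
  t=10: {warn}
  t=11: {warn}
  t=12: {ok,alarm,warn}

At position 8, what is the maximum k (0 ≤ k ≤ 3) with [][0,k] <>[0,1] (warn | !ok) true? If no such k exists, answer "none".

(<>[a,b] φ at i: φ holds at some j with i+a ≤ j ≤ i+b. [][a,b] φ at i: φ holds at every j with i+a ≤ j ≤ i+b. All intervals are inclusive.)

3

<>[0,1] (warn | !ok) must hold from j=8 onward; find where it first fails.
  j=8: holds
  j=9: holds
  j=10: holds
  j=11: holds
Holds through j=11; largest k = 3.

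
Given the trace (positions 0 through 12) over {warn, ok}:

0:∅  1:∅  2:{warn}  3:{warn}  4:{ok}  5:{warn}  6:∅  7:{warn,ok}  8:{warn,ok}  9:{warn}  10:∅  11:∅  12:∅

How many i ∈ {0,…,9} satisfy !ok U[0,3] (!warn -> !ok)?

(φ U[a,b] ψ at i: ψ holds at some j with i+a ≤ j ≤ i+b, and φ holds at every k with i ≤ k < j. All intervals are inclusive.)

9

Evaluate at each i in [0,9]:
  i=0: ✓ (rhs at j=0)
  i=1: ✓ (rhs at j=1)
  i=2: ✓ (rhs at j=2)
  i=3: ✓ (rhs at j=3)
  i=4: ✗ (lhs fails at k=4 before rhs at j=5)
  i=5: ✓ (rhs at j=5)
  i=6: ✓ (rhs at j=6)
  i=7: ✓ (rhs at j=7)
  i=8: ✓ (rhs at j=8)
  i=9: ✓ (rhs at j=9)
Positions where it holds: {0, 1, 2, 3, 5, 6, 7, 8, 9} → 9.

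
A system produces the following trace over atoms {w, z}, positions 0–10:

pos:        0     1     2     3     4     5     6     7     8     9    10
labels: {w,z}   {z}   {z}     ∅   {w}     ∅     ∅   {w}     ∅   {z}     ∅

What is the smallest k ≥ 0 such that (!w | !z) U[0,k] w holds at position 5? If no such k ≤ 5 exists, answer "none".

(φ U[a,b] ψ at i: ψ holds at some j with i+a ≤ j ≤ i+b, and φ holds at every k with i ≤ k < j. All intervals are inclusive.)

Need earliest j ≥ 5 with w, and (!w | !z) at every k in [5,j-1].
  j=5: rhs fails.
  j=6: rhs fails.
  j=7: rhs holds; lhs holds on [5,6]. k = 2.

2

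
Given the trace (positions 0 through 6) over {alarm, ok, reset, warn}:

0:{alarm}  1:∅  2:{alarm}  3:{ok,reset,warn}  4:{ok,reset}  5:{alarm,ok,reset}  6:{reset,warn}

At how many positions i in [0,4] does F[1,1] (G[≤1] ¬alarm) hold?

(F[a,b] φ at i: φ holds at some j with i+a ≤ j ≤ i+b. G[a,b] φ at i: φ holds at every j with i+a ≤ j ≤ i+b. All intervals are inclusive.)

Evaluate at each i in [0,4]:
  i=0: ✗ (none in [1,1])
  i=1: ✗ (none in [2,2])
  i=2: ✓ (witness j=3)
  i=3: ✗ (none in [4,4])
  i=4: ✗ (none in [5,5])
Positions where it holds: {2} → 1.

1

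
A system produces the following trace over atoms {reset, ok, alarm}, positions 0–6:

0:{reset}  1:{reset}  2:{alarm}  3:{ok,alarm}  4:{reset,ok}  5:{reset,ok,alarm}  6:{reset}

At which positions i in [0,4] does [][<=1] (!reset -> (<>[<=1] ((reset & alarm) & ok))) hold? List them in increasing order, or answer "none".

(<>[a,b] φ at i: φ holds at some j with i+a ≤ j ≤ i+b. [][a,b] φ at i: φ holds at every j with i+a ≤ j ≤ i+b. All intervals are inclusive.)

0, 4

Evaluate at each i in [0,4]:
  i=0: ✓ (all of [0,1])
  i=1: ✗ (fails at j=2)
  i=2: ✗ (fails at j=2)
  i=3: ✗ (fails at j=3)
  i=4: ✓ (all of [4,5])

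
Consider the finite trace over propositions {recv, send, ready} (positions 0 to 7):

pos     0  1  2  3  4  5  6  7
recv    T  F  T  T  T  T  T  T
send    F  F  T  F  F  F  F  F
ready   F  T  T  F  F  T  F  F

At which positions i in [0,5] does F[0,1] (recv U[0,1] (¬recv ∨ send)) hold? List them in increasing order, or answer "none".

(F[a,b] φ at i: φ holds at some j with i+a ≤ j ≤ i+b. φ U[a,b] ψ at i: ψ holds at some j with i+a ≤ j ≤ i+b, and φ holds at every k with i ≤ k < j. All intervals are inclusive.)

0, 1, 2

Evaluate at each i in [0,5]:
  i=0: ✓ (witness j=0)
  i=1: ✓ (witness j=1)
  i=2: ✓ (witness j=2)
  i=3: ✗ (none in [3,4])
  i=4: ✗ (none in [4,5])
  i=5: ✗ (none in [5,6])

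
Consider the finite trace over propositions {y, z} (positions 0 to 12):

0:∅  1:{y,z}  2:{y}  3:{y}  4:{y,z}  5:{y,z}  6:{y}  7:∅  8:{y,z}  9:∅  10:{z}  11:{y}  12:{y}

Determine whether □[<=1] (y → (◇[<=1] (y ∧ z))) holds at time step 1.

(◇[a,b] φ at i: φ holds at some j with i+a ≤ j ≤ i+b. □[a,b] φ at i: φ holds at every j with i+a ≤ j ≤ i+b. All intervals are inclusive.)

No

Check (y → (◇[<=1] (y ∧ z))) at every j in [1,2]:
  j=1: antecedent true; consequent holds (witness at 1) → ✓
  j=2: antecedent true; consequent fails (none in [2,3]) → ✗
Fails at j=2 → formula fails.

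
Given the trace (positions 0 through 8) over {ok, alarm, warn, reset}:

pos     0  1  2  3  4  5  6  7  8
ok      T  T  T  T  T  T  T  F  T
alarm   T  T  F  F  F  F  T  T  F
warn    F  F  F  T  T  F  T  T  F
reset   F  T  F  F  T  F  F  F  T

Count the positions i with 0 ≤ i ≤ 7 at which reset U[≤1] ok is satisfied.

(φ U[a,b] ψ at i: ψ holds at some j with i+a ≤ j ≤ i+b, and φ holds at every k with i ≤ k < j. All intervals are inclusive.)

7

Evaluate at each i in [0,7]:
  i=0: ✓ (rhs at j=0)
  i=1: ✓ (rhs at j=1)
  i=2: ✓ (rhs at j=2)
  i=3: ✓ (rhs at j=3)
  i=4: ✓ (rhs at j=4)
  i=5: ✓ (rhs at j=5)
  i=6: ✓ (rhs at j=6)
  i=7: ✗ (lhs fails at k=7 before rhs at j=8)
Positions where it holds: {0, 1, 2, 3, 4, 5, 6} → 7.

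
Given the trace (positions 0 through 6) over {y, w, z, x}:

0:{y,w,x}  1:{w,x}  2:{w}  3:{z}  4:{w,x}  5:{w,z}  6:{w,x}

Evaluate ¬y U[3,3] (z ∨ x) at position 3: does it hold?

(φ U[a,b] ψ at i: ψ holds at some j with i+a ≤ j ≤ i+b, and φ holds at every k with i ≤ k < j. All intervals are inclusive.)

Need some j in [6,6] with (z ∨ x), and ¬y at every k in [3,j-1].
  j=6: (z ∨ x) holds; ¬y holds at every k in [3,5] → satisfied.

Yes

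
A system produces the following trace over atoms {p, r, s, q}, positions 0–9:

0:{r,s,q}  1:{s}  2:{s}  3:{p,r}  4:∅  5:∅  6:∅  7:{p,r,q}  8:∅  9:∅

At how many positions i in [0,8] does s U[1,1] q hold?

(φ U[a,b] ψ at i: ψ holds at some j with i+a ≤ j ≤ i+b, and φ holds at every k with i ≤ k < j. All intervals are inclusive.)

Evaluate at each i in [0,8]:
  i=0: ✗ (no rhs in [1,1])
  i=1: ✗ (no rhs in [2,2])
  i=2: ✗ (no rhs in [3,3])
  i=3: ✗ (no rhs in [4,4])
  i=4: ✗ (no rhs in [5,5])
  i=5: ✗ (no rhs in [6,6])
  i=6: ✗ (lhs fails at k=6 before rhs at j=7)
  i=7: ✗ (no rhs in [8,8])
  i=8: ✗ (no rhs in [9,9])
Positions where it holds: {} → 0.

0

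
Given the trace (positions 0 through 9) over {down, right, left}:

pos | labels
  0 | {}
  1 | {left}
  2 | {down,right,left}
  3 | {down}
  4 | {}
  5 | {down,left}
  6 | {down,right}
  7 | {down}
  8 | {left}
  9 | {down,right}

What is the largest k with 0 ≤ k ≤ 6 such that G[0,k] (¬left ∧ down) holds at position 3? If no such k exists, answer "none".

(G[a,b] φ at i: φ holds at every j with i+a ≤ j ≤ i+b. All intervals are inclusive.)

(¬left ∧ down) must hold from j=3 onward; find where it first fails.
  j=3: holds
  j=4: fails
Holds on [3,3], so largest k = 0.

0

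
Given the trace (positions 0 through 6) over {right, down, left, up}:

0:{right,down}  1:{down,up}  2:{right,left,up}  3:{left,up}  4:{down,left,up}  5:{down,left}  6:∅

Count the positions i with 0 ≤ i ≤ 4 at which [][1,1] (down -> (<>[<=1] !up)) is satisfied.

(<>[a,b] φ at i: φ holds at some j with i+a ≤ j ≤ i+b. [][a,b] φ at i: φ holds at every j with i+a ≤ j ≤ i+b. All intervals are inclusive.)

4

Evaluate at each i in [0,4]:
  i=0: ✗ (fails at j=1)
  i=1: ✓ (all of [2,2])
  i=2: ✓ (all of [3,3])
  i=3: ✓ (all of [4,4])
  i=4: ✓ (all of [5,5])
Positions where it holds: {1, 2, 3, 4} → 4.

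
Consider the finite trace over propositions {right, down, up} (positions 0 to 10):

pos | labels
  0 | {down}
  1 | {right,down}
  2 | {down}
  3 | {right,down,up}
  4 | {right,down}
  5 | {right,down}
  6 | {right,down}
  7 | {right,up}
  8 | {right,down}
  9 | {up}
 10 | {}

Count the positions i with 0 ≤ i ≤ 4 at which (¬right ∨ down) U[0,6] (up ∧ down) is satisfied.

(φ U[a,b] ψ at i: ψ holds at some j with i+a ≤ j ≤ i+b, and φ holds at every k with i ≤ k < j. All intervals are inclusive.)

Evaluate at each i in [0,4]:
  i=0: ✓ (rhs at j=3; lhs holds on [0,2])
  i=1: ✓ (rhs at j=3; lhs holds on [1,2])
  i=2: ✓ (rhs at j=3; lhs holds on [2,2])
  i=3: ✓ (rhs at j=3)
  i=4: ✗ (no rhs in [4,10])
Positions where it holds: {0, 1, 2, 3} → 4.

4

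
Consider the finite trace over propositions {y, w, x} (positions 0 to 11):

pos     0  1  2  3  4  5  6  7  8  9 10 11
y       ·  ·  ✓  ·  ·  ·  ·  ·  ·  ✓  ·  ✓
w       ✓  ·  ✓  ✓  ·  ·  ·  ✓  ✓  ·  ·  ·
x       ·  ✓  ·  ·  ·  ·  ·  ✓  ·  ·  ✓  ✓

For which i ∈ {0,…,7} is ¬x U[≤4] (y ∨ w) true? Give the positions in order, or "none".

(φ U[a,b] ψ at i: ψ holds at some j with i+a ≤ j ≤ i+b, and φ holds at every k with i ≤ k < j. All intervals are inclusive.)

0, 2, 3, 4, 5, 6, 7

Evaluate at each i in [0,7]:
  i=0: ✓ (rhs at j=0)
  i=1: ✗ (lhs fails at k=1 before rhs at j=2)
  i=2: ✓ (rhs at j=2)
  i=3: ✓ (rhs at j=3)
  i=4: ✓ (rhs at j=7; lhs holds on [4,6])
  i=5: ✓ (rhs at j=7; lhs holds on [5,6])
  i=6: ✓ (rhs at j=7; lhs holds on [6,6])
  i=7: ✓ (rhs at j=7)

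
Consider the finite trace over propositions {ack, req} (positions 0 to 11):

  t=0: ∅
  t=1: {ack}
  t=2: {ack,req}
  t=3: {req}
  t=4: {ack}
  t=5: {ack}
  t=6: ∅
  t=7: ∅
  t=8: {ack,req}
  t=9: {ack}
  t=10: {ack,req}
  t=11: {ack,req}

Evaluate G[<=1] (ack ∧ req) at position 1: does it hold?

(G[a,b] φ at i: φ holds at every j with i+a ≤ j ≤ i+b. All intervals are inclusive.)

False

Check (ack ∧ req) at every j in [1,2]:
  j=1: false
  j=2: true
Fails at j=1 → formula fails.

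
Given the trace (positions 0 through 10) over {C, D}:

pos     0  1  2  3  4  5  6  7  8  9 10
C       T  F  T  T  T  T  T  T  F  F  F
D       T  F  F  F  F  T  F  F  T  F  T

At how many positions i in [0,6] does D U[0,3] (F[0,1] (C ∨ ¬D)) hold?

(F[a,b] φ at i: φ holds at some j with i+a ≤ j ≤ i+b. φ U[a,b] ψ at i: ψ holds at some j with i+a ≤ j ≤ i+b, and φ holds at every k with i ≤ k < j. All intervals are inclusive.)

Evaluate at each i in [0,6]:
  i=0: ✓ (rhs at j=0)
  i=1: ✓ (rhs at j=1)
  i=2: ✓ (rhs at j=2)
  i=3: ✓ (rhs at j=3)
  i=4: ✓ (rhs at j=4)
  i=5: ✓ (rhs at j=5)
  i=6: ✓ (rhs at j=6)
Positions where it holds: {0, 1, 2, 3, 4, 5, 6} → 7.

7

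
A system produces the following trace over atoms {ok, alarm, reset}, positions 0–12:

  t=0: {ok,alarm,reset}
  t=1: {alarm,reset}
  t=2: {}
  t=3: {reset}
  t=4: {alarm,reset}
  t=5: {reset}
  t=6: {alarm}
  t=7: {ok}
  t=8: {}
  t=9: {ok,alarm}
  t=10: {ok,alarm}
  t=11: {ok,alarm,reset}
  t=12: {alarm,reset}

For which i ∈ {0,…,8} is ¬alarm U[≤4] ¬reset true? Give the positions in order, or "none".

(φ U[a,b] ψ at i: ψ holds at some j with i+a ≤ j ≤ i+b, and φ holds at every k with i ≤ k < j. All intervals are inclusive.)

2, 5, 6, 7, 8

Evaluate at each i in [0,8]:
  i=0: ✗ (lhs fails at k=0 before rhs at j=2)
  i=1: ✗ (lhs fails at k=1 before rhs at j=2)
  i=2: ✓ (rhs at j=2)
  i=3: ✗ (lhs fails at k=4 before rhs at j=6)
  i=4: ✗ (lhs fails at k=4 before rhs at j=6)
  i=5: ✓ (rhs at j=6; lhs holds on [5,5])
  i=6: ✓ (rhs at j=6)
  i=7: ✓ (rhs at j=7)
  i=8: ✓ (rhs at j=8)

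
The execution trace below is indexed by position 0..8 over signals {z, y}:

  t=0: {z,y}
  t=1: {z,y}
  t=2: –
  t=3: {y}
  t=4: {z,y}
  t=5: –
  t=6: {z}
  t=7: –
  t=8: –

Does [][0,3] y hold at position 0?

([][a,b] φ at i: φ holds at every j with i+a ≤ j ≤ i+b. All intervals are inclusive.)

Check y at every j in [0,3]:
  j=0: true
  j=1: true
  j=2: false
  j=3: true
Fails at j=2 → formula fails.

Does not hold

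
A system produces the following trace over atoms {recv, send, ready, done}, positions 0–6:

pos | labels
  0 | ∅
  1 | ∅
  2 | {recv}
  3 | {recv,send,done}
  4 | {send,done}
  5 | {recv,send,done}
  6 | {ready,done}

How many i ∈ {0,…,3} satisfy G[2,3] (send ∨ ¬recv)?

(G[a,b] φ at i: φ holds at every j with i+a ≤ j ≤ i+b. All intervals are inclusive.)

Evaluate at each i in [0,3]:
  i=0: ✗ (fails at j=2)
  i=1: ✓ (all of [3,4])
  i=2: ✓ (all of [4,5])
  i=3: ✓ (all of [5,6])
Positions where it holds: {1, 2, 3} → 3.

3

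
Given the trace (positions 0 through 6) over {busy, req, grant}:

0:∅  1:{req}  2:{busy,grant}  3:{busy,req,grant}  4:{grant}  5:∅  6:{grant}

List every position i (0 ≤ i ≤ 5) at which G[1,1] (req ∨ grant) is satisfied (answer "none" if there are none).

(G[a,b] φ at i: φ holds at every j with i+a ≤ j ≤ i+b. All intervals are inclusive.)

Evaluate at each i in [0,5]:
  i=0: ✓ (all of [1,1])
  i=1: ✓ (all of [2,2])
  i=2: ✓ (all of [3,3])
  i=3: ✓ (all of [4,4])
  i=4: ✗ (fails at j=5)
  i=5: ✓ (all of [6,6])

0, 1, 2, 3, 5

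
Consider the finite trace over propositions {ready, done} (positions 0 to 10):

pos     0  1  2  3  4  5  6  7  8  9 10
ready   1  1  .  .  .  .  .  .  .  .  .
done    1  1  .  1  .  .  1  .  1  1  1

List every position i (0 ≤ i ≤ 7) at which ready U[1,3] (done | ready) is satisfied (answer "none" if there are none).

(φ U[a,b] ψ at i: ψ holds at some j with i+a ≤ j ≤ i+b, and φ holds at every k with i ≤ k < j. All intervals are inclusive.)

Evaluate at each i in [0,7]:
  i=0: ✓ (rhs at j=1; lhs holds on [0,0])
  i=1: ✗ (lhs fails at k=2 before rhs at j=3)
  i=2: ✗ (lhs fails at k=2 before rhs at j=3)
  i=3: ✗ (lhs fails at k=3 before rhs at j=6)
  i=4: ✗ (lhs fails at k=4 before rhs at j=6)
  i=5: ✗ (lhs fails at k=5 before rhs at j=6)
  i=6: ✗ (lhs fails at k=6 before rhs at j=8)
  i=7: ✗ (lhs fails at k=7 before rhs at j=8)

0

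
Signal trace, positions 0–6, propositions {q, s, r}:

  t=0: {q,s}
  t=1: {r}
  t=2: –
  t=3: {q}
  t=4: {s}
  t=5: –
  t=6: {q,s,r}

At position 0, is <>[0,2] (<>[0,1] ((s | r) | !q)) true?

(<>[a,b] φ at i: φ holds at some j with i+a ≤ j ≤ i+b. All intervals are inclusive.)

Holds

Check <>[0,1] ((s | r) | !q) at each j in [0,2]:
  j=0: holds (witness at 0)
  j=1: holds (witness at 1)
  j=2: holds (witness at 2)
Found at j=0 → formula holds.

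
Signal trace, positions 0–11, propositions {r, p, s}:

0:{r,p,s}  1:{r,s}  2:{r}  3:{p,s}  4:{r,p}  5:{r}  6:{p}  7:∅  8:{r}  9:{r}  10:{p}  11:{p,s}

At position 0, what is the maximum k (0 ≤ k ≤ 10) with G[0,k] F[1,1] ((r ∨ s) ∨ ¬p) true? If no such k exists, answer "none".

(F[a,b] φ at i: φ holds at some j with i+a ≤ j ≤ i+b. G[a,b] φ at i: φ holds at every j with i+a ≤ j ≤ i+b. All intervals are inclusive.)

4

F[1,1] ((r ∨ s) ∨ ¬p) must hold from j=0 onward; find where it first fails.
  j=0: holds
  j=1: holds
  j=2: holds
  j=3: holds
  j=4: holds
  j=5: fails
Holds on [0,4], so largest k = 4.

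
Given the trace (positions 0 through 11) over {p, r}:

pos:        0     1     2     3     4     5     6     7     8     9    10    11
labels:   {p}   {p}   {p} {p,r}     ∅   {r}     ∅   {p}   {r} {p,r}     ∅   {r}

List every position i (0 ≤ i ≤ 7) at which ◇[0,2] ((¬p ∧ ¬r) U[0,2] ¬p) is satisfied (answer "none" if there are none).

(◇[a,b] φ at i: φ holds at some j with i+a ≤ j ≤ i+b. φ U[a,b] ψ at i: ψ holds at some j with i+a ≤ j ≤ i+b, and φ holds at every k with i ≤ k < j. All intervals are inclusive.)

Evaluate at each i in [0,7]:
  i=0: ✗ (none in [0,2])
  i=1: ✗ (none in [1,3])
  i=2: ✓ (witness j=4)
  i=3: ✓ (witness j=4)
  i=4: ✓ (witness j=4)
  i=5: ✓ (witness j=5)
  i=6: ✓ (witness j=6)
  i=7: ✓ (witness j=8)

2, 3, 4, 5, 6, 7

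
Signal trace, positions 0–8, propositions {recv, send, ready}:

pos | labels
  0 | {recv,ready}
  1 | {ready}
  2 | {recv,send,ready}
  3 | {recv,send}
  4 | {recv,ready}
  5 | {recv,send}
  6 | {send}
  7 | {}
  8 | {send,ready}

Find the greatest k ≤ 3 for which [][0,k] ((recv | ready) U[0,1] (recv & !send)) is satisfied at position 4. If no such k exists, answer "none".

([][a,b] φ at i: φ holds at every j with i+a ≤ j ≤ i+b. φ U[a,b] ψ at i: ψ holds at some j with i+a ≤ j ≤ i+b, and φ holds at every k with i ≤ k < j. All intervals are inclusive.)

((recv | ready) U[0,1] (recv & !send)) must hold from j=4 onward; find where it first fails.
  j=4: holds
  j=5: fails
Holds on [4,4], so largest k = 0.

0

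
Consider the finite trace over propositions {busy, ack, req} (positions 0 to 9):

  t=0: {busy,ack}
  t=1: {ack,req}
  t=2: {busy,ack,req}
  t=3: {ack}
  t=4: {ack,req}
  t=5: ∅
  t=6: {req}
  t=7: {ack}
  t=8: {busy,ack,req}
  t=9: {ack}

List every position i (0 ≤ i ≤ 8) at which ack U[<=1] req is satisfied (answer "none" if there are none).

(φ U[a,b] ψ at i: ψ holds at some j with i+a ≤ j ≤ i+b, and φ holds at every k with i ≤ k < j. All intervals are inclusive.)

Evaluate at each i in [0,8]:
  i=0: ✓ (rhs at j=1; lhs holds on [0,0])
  i=1: ✓ (rhs at j=1)
  i=2: ✓ (rhs at j=2)
  i=3: ✓ (rhs at j=4; lhs holds on [3,3])
  i=4: ✓ (rhs at j=4)
  i=5: ✗ (lhs fails at k=5 before rhs at j=6)
  i=6: ✓ (rhs at j=6)
  i=7: ✓ (rhs at j=8; lhs holds on [7,7])
  i=8: ✓ (rhs at j=8)

0, 1, 2, 3, 4, 6, 7, 8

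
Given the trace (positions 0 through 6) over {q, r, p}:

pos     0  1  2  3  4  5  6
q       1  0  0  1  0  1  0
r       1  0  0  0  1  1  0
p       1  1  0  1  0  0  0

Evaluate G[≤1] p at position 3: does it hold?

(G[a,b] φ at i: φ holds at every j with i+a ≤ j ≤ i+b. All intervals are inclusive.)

No

Check p at every j in [3,4]:
  j=3: true
  j=4: false
Fails at j=4 → formula fails.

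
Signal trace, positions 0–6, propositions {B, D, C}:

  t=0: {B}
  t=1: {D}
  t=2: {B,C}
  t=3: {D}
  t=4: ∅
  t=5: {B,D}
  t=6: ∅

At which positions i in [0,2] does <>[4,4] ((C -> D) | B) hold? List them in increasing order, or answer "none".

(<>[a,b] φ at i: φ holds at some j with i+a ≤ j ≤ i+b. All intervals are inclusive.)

Evaluate at each i in [0,2]:
  i=0: ✓ (witness j=4)
  i=1: ✓ (witness j=5)
  i=2: ✓ (witness j=6)

0, 1, 2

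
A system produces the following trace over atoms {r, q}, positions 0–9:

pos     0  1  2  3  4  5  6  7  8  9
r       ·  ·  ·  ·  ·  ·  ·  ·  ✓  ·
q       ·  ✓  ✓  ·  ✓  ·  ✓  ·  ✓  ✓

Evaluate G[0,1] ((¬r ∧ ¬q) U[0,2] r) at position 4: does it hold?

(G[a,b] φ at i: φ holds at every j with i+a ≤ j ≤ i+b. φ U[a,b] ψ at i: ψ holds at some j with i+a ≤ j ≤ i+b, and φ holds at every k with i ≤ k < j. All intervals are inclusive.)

No

Check ((¬r ∧ ¬q) U[0,2] r) at every j in [4,5]:
  j=4: fails
  j=5: fails
Fails at j=4 → formula fails.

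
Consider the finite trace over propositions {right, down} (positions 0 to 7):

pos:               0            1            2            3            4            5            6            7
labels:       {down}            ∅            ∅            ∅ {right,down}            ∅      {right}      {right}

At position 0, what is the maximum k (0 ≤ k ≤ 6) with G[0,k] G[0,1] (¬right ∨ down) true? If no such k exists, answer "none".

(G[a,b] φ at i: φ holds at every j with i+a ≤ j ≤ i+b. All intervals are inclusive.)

4

G[0,1] (¬right ∨ down) must hold from j=0 onward; find where it first fails.
  j=0: holds
  j=1: holds
  j=2: holds
  j=3: holds
  j=4: holds
  j=5: fails
Holds on [0,4], so largest k = 4.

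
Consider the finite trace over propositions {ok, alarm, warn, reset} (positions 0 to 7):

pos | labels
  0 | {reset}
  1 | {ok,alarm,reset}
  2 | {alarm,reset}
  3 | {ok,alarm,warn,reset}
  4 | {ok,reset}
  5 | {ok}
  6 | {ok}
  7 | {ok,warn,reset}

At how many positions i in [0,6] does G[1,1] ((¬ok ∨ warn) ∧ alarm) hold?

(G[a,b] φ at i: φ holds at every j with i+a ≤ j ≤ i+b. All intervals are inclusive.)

2

Evaluate at each i in [0,6]:
  i=0: ✗ (fails at j=1)
  i=1: ✓ (all of [2,2])
  i=2: ✓ (all of [3,3])
  i=3: ✗ (fails at j=4)
  i=4: ✗ (fails at j=5)
  i=5: ✗ (fails at j=6)
  i=6: ✗ (fails at j=7)
Positions where it holds: {1, 2} → 2.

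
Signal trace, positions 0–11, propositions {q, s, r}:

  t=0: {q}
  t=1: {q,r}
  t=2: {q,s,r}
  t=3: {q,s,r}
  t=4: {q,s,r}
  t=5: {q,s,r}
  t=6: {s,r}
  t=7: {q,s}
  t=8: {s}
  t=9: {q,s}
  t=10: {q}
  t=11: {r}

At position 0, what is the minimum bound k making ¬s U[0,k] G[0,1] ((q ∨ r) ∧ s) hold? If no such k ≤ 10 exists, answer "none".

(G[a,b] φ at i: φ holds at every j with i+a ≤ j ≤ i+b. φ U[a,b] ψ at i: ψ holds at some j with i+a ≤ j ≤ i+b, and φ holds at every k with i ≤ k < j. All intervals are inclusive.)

Need earliest j ≥ 0 with G[0,1] ((q ∨ r) ∧ s), and ¬s at every k in [0,j-1].
  j=0: rhs fails.
  j=1: rhs fails.
  j=2: rhs holds; lhs holds on [0,1]. k = 2.

2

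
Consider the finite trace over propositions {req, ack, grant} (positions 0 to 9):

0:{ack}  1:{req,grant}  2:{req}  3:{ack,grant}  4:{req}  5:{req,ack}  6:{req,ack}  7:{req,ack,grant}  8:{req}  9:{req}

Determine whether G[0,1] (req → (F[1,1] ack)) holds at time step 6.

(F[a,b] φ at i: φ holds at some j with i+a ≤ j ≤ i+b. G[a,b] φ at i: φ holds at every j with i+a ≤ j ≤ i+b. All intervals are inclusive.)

False

Check (req → (F[1,1] ack)) at every j in [6,7]:
  j=6: antecedent true; consequent holds (witness at 7) → ✓
  j=7: antecedent true; consequent fails (none in [8,8]) → ✗
Fails at j=7 → formula fails.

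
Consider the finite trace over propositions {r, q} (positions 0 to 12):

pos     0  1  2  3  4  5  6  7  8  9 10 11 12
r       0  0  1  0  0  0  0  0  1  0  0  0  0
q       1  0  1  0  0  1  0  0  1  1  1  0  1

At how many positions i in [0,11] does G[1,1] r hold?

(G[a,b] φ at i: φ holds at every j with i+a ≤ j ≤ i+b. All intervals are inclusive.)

Evaluate at each i in [0,11]:
  i=0: ✗ (fails at j=1)
  i=1: ✓ (all of [2,2])
  i=2: ✗ (fails at j=3)
  i=3: ✗ (fails at j=4)
  i=4: ✗ (fails at j=5)
  i=5: ✗ (fails at j=6)
  i=6: ✗ (fails at j=7)
  i=7: ✓ (all of [8,8])
  i=8: ✗ (fails at j=9)
  i=9: ✗ (fails at j=10)
  i=10: ✗ (fails at j=11)
  i=11: ✗ (fails at j=12)
Positions where it holds: {1, 7} → 2.

2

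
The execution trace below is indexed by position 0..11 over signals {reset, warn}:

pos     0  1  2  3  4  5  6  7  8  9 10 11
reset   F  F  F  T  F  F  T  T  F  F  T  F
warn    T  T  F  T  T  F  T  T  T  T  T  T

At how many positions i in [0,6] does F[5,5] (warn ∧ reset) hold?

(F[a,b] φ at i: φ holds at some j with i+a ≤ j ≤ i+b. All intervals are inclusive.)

3

Evaluate at each i in [0,6]:
  i=0: ✗ (none in [5,5])
  i=1: ✓ (witness j=6)
  i=2: ✓ (witness j=7)
  i=3: ✗ (none in [8,8])
  i=4: ✗ (none in [9,9])
  i=5: ✓ (witness j=10)
  i=6: ✗ (none in [11,11])
Positions where it holds: {1, 2, 5} → 3.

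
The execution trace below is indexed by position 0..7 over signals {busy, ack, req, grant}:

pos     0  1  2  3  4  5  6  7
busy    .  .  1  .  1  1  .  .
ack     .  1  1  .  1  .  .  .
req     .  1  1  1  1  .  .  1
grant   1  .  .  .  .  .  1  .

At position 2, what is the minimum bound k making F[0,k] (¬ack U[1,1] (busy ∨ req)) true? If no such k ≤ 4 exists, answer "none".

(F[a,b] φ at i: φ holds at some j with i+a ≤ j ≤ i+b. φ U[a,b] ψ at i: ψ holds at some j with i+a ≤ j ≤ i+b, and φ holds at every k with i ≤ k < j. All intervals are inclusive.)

1

Scan j = 2,3,… for (¬ack U[1,1] (busy ∨ req)):
  j=2: fails
  j=3: holds
First hit at j=3, so smallest k = 3-2 = 1.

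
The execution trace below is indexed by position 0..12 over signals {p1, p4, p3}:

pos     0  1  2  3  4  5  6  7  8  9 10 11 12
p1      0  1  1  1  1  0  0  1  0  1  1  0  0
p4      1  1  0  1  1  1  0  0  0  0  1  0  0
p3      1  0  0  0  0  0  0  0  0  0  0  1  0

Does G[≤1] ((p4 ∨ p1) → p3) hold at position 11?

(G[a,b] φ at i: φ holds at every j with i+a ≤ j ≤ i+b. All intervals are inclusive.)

Check ((p4 ∨ p1) → p3) at every j in [11,12]:
  j=11: antecedent false → ✓
  j=12: antecedent false → ✓
All positions satisfy it → formula holds.

True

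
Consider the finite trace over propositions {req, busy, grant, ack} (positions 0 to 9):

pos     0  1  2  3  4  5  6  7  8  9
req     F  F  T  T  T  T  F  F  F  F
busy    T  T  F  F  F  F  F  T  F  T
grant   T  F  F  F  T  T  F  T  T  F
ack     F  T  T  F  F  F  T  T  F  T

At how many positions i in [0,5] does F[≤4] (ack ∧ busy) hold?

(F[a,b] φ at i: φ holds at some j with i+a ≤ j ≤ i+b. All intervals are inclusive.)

Evaluate at each i in [0,5]:
  i=0: ✓ (witness j=1)
  i=1: ✓ (witness j=1)
  i=2: ✗ (none in [2,6])
  i=3: ✓ (witness j=7)
  i=4: ✓ (witness j=7)
  i=5: ✓ (witness j=7)
Positions where it holds: {0, 1, 3, 4, 5} → 5.

5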